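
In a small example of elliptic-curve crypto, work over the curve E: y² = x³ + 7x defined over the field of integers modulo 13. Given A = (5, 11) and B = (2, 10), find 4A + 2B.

First 4A:
Double-and-add on 4 = (100)₂. Start with A = (5, 11) for the leading 1-bit.
double: tangent at (5, 11): λ = (3·5² + 7)/(2·11) ≡ 4/9. 9⁻¹ ≡ 3 (mod 13), so λ ≡ 4·3 ≡ 12.
  x = λ² - 5 - 5 = 144 - 10 ≡ 4; y = λ·(5 - 4) - 11 ≡ 1. → (4, 1)
double: tangent at (4, 1): λ = (3·4² + 7)/(2·1) ≡ 3/2. 2⁻¹ ≡ 7 (mod 13) since 2·7 = 14 ≡ 1, so λ ≡ 3·7 ≡ 8.
  x = λ² - 4 - 4 = 64 - 8 ≡ 4; y = λ·(4 - 4) - 1 ≡ 12. → (4, 12)
4A = (4, 12).
Next 2B:
Repeated addition: build up to 2B.
2B: tangent at (2, 10): λ = (3·2² + 7)/(2·10) ≡ 6/7. 7⁻¹ ≡ 2 (mod 13), so λ ≡ 6·2 ≡ 12.
  x = λ² - 2 - 2 = 144 - 4 ≡ 10; y = λ·(2 - 10) - 10 ≡ 11. → (10, 11)
2B = (10, 11).
Finally 4A + 2B:
(4, 12) + (10, 11). λ = (11 - 12)/(10 - 4) ≡ 12/6 mod 13. 6⁻¹ ≡ 11 (mod 13), so λ ≡ 2.
  x = λ² - 4 - 10 = 4 - 14 ≡ 3; y = λ·(4 - 3) - 12 ≡ 3. → (3, 3)

(3, 3)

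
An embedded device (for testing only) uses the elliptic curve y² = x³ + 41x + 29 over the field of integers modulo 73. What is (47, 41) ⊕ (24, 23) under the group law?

(20, 69)

(47, 41) + (24, 23). λ = (23 - 41)/(24 - 47) ≡ 55/50 mod 73. 50⁻¹ ≡ 19 (mod 73) since 50·19 = 950 ≡ 1, so λ ≡ 23.
  x = λ² - 47 - 24 = 529 - 71 ≡ 20; y = λ·(47 - 20) - 41 ≡ 69. → (20, 69)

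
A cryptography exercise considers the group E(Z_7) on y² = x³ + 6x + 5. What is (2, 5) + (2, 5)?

(4, 4)

tangent at (2, 5): λ = (3·2² + 6)/(2·5) ≡ 4/3. 3⁻¹ ≡ 5 (mod 7) since 3·5 = 15 ≡ 1, so λ ≡ 4·5 ≡ 6.
  x = λ² - 2 - 2 = 36 - 4 ≡ 4; y = λ·(2 - 4) - 5 ≡ 4. → (4, 4)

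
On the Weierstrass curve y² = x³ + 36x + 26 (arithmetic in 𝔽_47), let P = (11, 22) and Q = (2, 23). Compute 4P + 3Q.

First 4P:
Double-and-add on 4 = (100)₂. Start with P = (11, 22) for the leading 1-bit.
double: tangent at (11, 22): λ = (3·11² + 36)/(2·22) ≡ 23/44. 44⁻¹ ≡ 31 (mod 47), so λ ≡ 23·31 ≡ 8.
  x = λ² - 11 - 11 = 64 - 22 ≡ 42; y = λ·(11 - 42) - 22 ≡ 12. → (42, 12)
double: tangent at (42, 12): λ = (3·42² + 36)/(2·12) ≡ 17/24. 24⁻¹ ≡ 2 (mod 47), so λ ≡ 17·2 ≡ 34.
  x = λ² - 42 - 42 = 1156 - 84 ≡ 38; y = λ·(42 - 38) - 12 ≡ 30. → (38, 30)
4P = (38, 30).
Next 3Q:
Repeated addition: build up to 3Q.
2Q: tangent at (2, 23): λ = (3·2² + 36)/(2·23) ≡ 1/46. 46⁻¹ ≡ 46 (mod 47), so λ ≡ 1·46 ≡ 46.
  x = λ² - 2 - 2 = 2116 - 4 ≡ 44; y = λ·(2 - 44) - 23 ≡ 19. → (44, 19)
3Q: (44, 19) + (2, 23). λ = (23 - 19)/(2 - 44) ≡ 4/5 mod 47. 5⁻¹ ≡ 19 (mod 47), so λ ≡ 29.
  x = λ² - 44 - 2 = 841 - 46 ≡ 43; y = λ·(44 - 43) - 19 ≡ 10. → (43, 10)
3Q = (43, 10).
Finally 4P + 3Q:
(38, 30) + (43, 10). λ = (10 - 30)/(43 - 38) ≡ 27/5 mod 47. 5⁻¹ ≡ 19 (mod 47), so λ ≡ 43.
  x = λ² - 38 - 43 = 1849 - 81 ≡ 29; y = λ·(38 - 29) - 30 ≡ 28. → (29, 28)

(29, 28)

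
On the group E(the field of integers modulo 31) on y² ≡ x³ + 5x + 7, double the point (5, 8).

tangent at (5, 8): λ = (3·5² + 5)/(2·8) ≡ 18/16. 16⁻¹ ≡ 2 (mod 31) since 16·2 = 32 ≡ 1, so λ ≡ 18·2 ≡ 5.
  x = λ² - 5 - 5 = 25 - 10 ≡ 15; y = λ·(5 - 15) - 8 ≡ 4. → (15, 4)

(15, 4)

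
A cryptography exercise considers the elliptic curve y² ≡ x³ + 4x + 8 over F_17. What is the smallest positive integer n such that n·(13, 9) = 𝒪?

9

2P: tangent at (13, 9): λ = (3·13² + 4)/(2·9) ≡ 1/1. 1⁻¹ ≡ 1 (mod 17), so λ ≡ 1·1 ≡ 1.
  x = λ² - 13 - 13 = 1 - 26 ≡ 9; y = λ·(13 - 9) - 9 ≡ 12. → (9, 12)
3P: (9, 12) + (13, 9). λ = (9 - 12)/(13 - 9) ≡ 14/4 mod 17. 4⁻¹ ≡ 13 (mod 17), so λ ≡ 12.
  x = λ² - 9 - 13 = 144 - 22 ≡ 3; y = λ·(9 - 3) - 12 ≡ 9. → (3, 9)
4P: (3, 9) + (13, 9). λ = (9 - 9)/(13 - 3) ≡ 0/10 mod 17. 10⁻¹ ≡ 12 (mod 17), so λ ≡ 0.
  x = λ² - 3 - 13 = 0 - 16 ≡ 1; y = λ·(3 - 1) - 9 ≡ 8. → (1, 8)
5P: (1, 8) + (13, 9). λ = (9 - 8)/(13 - 1) ≡ 1/12 mod 17. 12⁻¹ ≡ 10 (mod 17) since 12·10 = 120 ≡ 1, so λ ≡ 10.
  x = λ² - 1 - 13 = 100 - 14 ≡ 1; y = λ·(1 - 1) - 8 ≡ 9. → (1, 9)
6P: (1, 9) + (13, 9). λ = (9 - 9)/(13 - 1) ≡ 0/12 mod 17. 12⁻¹ ≡ 10 (mod 17), so λ ≡ 0.
  x = λ² - 1 - 13 = 0 - 14 ≡ 3; y = λ·(1 - 3) - 9 ≡ 8. → (3, 8)
7P: (3, 8) + (13, 9). λ = (9 - 8)/(13 - 3) ≡ 1/10 mod 17. 10⁻¹ ≡ 12 (mod 17) since 10·12 = 120 ≡ 1, so λ ≡ 12.
  x = λ² - 3 - 13 = 144 - 16 ≡ 9; y = λ·(3 - 9) - 8 ≡ 5. → (9, 5)
8P: (9, 5) + (13, 9). λ = (9 - 5)/(13 - 9) ≡ 4/4 mod 17. 4⁻¹ ≡ 13 (mod 17), so λ ≡ 1.
  x = λ² - 9 - 13 = 1 - 22 ≡ 13; y = λ·(9 - 13) - 5 ≡ 8. → (13, 8)
9P: (13, 8) + (13, 9): same x and y₁ ≡ -y₂, so the sum is 𝒪.
9P = 𝒪, so the order is 9.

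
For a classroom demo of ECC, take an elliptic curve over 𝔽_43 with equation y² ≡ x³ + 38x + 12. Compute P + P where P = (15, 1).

tangent at (15, 1): λ = (3·15² + 38)/(2·1) ≡ 25/2. 2⁻¹ ≡ 22 (mod 43) since 2·22 = 44 ≡ 1, so λ ≡ 25·22 ≡ 34.
  x = λ² - 15 - 15 = 1156 - 30 ≡ 8; y = λ·(15 - 8) - 1 ≡ 22. → (8, 22)

(8, 22)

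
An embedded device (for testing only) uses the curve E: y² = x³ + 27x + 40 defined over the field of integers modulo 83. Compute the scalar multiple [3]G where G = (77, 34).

Repeated addition: build up to 3G.
2G: tangent at (77, 34): λ = (3·77² + 27)/(2·34) ≡ 52/68. 68⁻¹ ≡ 11 (mod 83), so λ ≡ 52·11 ≡ 74.
  x = λ² - 77 - 77 = 5476 - 154 ≡ 10; y = λ·(77 - 10) - 34 ≡ 27. → (10, 27)
3G: (10, 27) + (77, 34). λ = (34 - 27)/(77 - 10) ≡ 7/67 mod 83. 67⁻¹ ≡ 57 (mod 83), so λ ≡ 67.
  x = λ² - 10 - 77 = 4489 - 87 ≡ 3; y = λ·(10 - 3) - 27 ≡ 27. → (3, 27)

(3, 27)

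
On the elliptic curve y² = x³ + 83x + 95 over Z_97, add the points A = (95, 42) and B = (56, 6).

(95, 42) + (56, 6). λ = (6 - 42)/(56 - 95) ≡ 61/58 mod 97. 58⁻¹ ≡ 92 (mod 97), so λ ≡ 83.
  x = λ² - 95 - 56 = 6889 - 151 ≡ 45; y = λ·(95 - 45) - 42 ≡ 34. → (45, 34)

(45, 34)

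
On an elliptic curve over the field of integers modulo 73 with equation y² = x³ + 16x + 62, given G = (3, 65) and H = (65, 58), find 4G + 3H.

(17, 8)

First 4G:
Repeated addition: build up to 4G.
2G: tangent at (3, 65): λ = (3·3² + 16)/(2·65) ≡ 43/57. 57⁻¹ ≡ 41 (mod 73), so λ ≡ 43·41 ≡ 11.
  x = λ² - 3 - 3 = 121 - 6 ≡ 42; y = λ·(3 - 42) - 65 ≡ 17. → (42, 17)
3G: (42, 17) + (3, 65). λ = (65 - 17)/(3 - 42) ≡ 48/34 mod 73. 34⁻¹ ≡ 58 (mod 73) since 34·58 = 1972 ≡ 1, so λ ≡ 10.
  x = λ² - 42 - 3 = 100 - 45 ≡ 55; y = λ·(42 - 55) - 17 ≡ 72. → (55, 72)
4G: (55, 72) + (3, 65). λ = (65 - 72)/(3 - 55) ≡ 66/21 mod 73. 21⁻¹ ≡ 7 (mod 73) since 21·7 = 147 ≡ 1, so λ ≡ 24.
  x = λ² - 55 - 3 = 576 - 58 ≡ 7; y = λ·(55 - 7) - 72 ≡ 58. → (7, 58)
4G = (7, 58).
Next 3H:
Repeated addition: build up to 3H.
2H: tangent at (65, 58): λ = (3·65² + 16)/(2·58) ≡ 62/43. 43⁻¹ ≡ 17 (mod 73), so λ ≡ 62·17 ≡ 32.
  x = λ² - 65 - 65 = 1024 - 130 ≡ 18; y = λ·(65 - 18) - 58 ≡ 59. → (18, 59)
3H: (18, 59) + (65, 58). λ = (58 - 59)/(65 - 18) ≡ 72/47 mod 73. 47⁻¹ ≡ 14 (mod 73), so λ ≡ 59.
  x = λ² - 18 - 65 = 3481 - 83 ≡ 40; y = λ·(18 - 40) - 59 ≡ 30. → (40, 30)
3H = (40, 30).
Finally 4G + 3H:
(7, 58) + (40, 30). λ = (30 - 58)/(40 - 7) ≡ 45/33 mod 73. 33⁻¹ ≡ 31 (mod 73), so λ ≡ 8.
  x = λ² - 7 - 40 = 64 - 47 ≡ 17; y = λ·(7 - 17) - 58 ≡ 8. → (17, 8)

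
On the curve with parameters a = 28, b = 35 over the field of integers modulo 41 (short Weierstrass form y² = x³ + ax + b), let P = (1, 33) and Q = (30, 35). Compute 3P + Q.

First 3P:
Repeated addition: build up to 3P.
2P: tangent at (1, 33): λ = (3·1² + 28)/(2·33) ≡ 31/25. 25⁻¹ ≡ 23 (mod 41), so λ ≡ 31·23 ≡ 16.
  x = λ² - 1 - 1 = 256 - 2 ≡ 8; y = λ·(1 - 8) - 33 ≡ 19. → (8, 19)
3P: (8, 19) + (1, 33). λ = (33 - 19)/(1 - 8) ≡ 14/34 mod 41. 34⁻¹ ≡ 35 (mod 41), so λ ≡ 39.
  x = λ² - 8 - 1 = 1521 - 9 ≡ 36; y = λ·(8 - 36) - 19 ≡ 37. → (36, 37)
3P = (36, 37).
Finally 3P + Q:
(36, 37) + (30, 35). λ = (35 - 37)/(30 - 36) ≡ 39/35 mod 41. 35⁻¹ ≡ 34 (mod 41) since 35·34 = 1190 ≡ 1, so λ ≡ 14.
  x = λ² - 36 - 30 = 196 - 66 ≡ 7; y = λ·(36 - 7) - 37 ≡ 0. → (7, 0)

(7, 0)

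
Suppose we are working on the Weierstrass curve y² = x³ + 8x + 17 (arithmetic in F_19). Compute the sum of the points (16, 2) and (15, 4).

(16, 2) + (15, 4). λ = (4 - 2)/(15 - 16) ≡ 2/18 mod 19. 18⁻¹ ≡ 18 (mod 19), so λ ≡ 17.
  x = λ² - 16 - 15 = 289 - 31 ≡ 11; y = λ·(16 - 11) - 2 ≡ 7. → (11, 7)

(11, 7)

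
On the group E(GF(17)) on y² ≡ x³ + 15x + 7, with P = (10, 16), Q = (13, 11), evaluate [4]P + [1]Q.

First 4P:
Double-and-add on 4 = (100)₂. Start with P = (10, 16) for the leading 1-bit.
double: tangent at (10, 16): λ = (3·10² + 15)/(2·16) ≡ 9/15. 15⁻¹ ≡ 8 (mod 17), so λ ≡ 9·8 ≡ 4.
  x = λ² - 10 - 10 = 16 - 20 ≡ 13; y = λ·(10 - 13) - 16 ≡ 6. → (13, 6)
double: tangent at (13, 6): λ = (3·13² + 15)/(2·6) ≡ 12/12. 12⁻¹ ≡ 10 (mod 17) since 12·10 = 120 ≡ 1, so λ ≡ 12·10 ≡ 1.
  x = λ² - 13 - 13 = 1 - 26 ≡ 9; y = λ·(13 - 9) - 6 ≡ 15. → (9, 15)
4P = (9, 15).
Finally 4P + Q:
(9, 15) + (13, 11). λ = (11 - 15)/(13 - 9) ≡ 13/4 mod 17. 4⁻¹ ≡ 13 (mod 17) since 4·13 = 52 ≡ 1, so λ ≡ 16.
  x = λ² - 9 - 13 = 256 - 22 ≡ 13; y = λ·(9 - 13) - 15 ≡ 6. → (13, 6)

(13, 6)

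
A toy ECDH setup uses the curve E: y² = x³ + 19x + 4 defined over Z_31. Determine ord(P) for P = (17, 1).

5

2P: tangent at (17, 1): λ = (3·17² + 19)/(2·1) ≡ 18/2. 2⁻¹ ≡ 16 (mod 31), so λ ≡ 18·16 ≡ 9.
  x = λ² - 17 - 17 = 81 - 34 ≡ 16; y = λ·(17 - 16) - 1 ≡ 8. → (16, 8)
3P: (16, 8) + (17, 1). λ = (1 - 8)/(17 - 16) ≡ 24/1 mod 31. 1⁻¹ ≡ 1 (mod 31), so λ ≡ 24.
  x = λ² - 16 - 17 = 576 - 33 ≡ 16; y = λ·(16 - 16) - 8 ≡ 23. → (16, 23)
4P: (16, 23) + (17, 1). λ = (1 - 23)/(17 - 16) ≡ 9/1 mod 31. 1⁻¹ ≡ 1 (mod 31), so λ ≡ 9.
  x = λ² - 16 - 17 = 81 - 33 ≡ 17; y = λ·(16 - 17) - 23 ≡ 30. → (17, 30)
5P: (17, 30) + (17, 1): same x and y₁ ≡ -y₂, so the sum is 𝒪.
5P = 𝒪, so the order is 5.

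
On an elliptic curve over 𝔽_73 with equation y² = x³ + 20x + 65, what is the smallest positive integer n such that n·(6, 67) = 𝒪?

8

2P: tangent at (6, 67): λ = (3·6² + 20)/(2·67) ≡ 55/61. 61⁻¹ ≡ 6 (mod 73) since 61·6 = 366 ≡ 1, so λ ≡ 55·6 ≡ 38.
  x = λ² - 6 - 6 = 1444 - 12 ≡ 45; y = λ·(6 - 45) - 67 ≡ 57. → (45, 57)
3P: (45, 57) + (6, 67). λ = (67 - 57)/(6 - 45) ≡ 10/34 mod 73. 34⁻¹ ≡ 58 (mod 73) since 34·58 = 1972 ≡ 1, so λ ≡ 69.
  x = λ² - 45 - 6 = 4761 - 51 ≡ 38; y = λ·(45 - 38) - 57 ≡ 61. → (38, 61)
4P: (38, 61) + (6, 67). λ = (67 - 61)/(6 - 38) ≡ 6/41 mod 73. 41⁻¹ ≡ 57 (mod 73) since 41·57 = 2337 ≡ 1, so λ ≡ 50.
  x = λ² - 38 - 6 = 2500 - 44 ≡ 47; y = λ·(38 - 47) - 61 ≡ 0. → (47, 0)
5P: (47, 0) + (6, 67). λ = (67 - 0)/(6 - 47) ≡ 67/32 mod 73. 32⁻¹ ≡ 16 (mod 73), so λ ≡ 50.
  x = λ² - 47 - 6 = 2500 - 53 ≡ 38; y = λ·(47 - 38) - 0 ≡ 12. → (38, 12)
6P: (38, 12) + (6, 67). λ = (67 - 12)/(6 - 38) ≡ 55/41 mod 73. 41⁻¹ ≡ 57 (mod 73) since 41·57 = 2337 ≡ 1, so λ ≡ 69.
  x = λ² - 38 - 6 = 4761 - 44 ≡ 45; y = λ·(38 - 45) - 12 ≡ 16. → (45, 16)
7P: (45, 16) + (6, 67). λ = (67 - 16)/(6 - 45) ≡ 51/34 mod 73. 34⁻¹ ≡ 58 (mod 73), so λ ≡ 38.
  x = λ² - 45 - 6 = 1444 - 51 ≡ 6; y = λ·(45 - 6) - 16 ≡ 6. → (6, 6)
8P: (6, 6) + (6, 67): same x and y₁ ≡ -y₂, so the sum is 𝒪.
8P = 𝒪, so the order is 8.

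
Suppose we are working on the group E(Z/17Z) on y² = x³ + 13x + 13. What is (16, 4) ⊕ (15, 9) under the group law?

(11, 5)

(16, 4) + (15, 9). λ = (9 - 4)/(15 - 16) ≡ 5/16 mod 17. 16⁻¹ ≡ 16 (mod 17), so λ ≡ 12.
  x = λ² - 16 - 15 = 144 - 31 ≡ 11; y = λ·(16 - 11) - 4 ≡ 5. → (11, 5)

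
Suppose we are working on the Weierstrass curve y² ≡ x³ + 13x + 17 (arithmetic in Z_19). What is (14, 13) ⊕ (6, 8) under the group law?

(14, 13) + (6, 8). λ = (8 - 13)/(6 - 14) ≡ 14/11 mod 19. 11⁻¹ ≡ 7 (mod 19), so λ ≡ 3.
  x = λ² - 14 - 6 = 9 - 20 ≡ 8; y = λ·(14 - 8) - 13 ≡ 5. → (8, 5)

(8, 5)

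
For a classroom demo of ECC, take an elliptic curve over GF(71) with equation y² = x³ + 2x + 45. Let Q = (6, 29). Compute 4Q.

Double-and-add on 4 = (100)₂. Start with Q = (6, 29) for the leading 1-bit.
double: tangent at (6, 29): λ = (3·6² + 2)/(2·29) ≡ 39/58. 58⁻¹ ≡ 60 (mod 71) since 58·60 = 3480 ≡ 1, so λ ≡ 39·60 ≡ 68.
  x = λ² - 6 - 6 = 4624 - 12 ≡ 68; y = λ·(6 - 68) - 29 ≡ 15. → (68, 15)
double: tangent at (68, 15): λ = (3·68² + 2)/(2·15) ≡ 29/30. 30⁻¹ ≡ 45 (mod 71) since 30·45 = 1350 ≡ 1, so λ ≡ 29·45 ≡ 27.
  x = λ² - 68 - 68 = 729 - 136 ≡ 25; y = λ·(68 - 25) - 15 ≡ 10. → (25, 10)

(25, 10)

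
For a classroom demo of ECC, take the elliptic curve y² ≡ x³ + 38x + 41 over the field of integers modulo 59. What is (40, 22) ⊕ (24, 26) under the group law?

(40, 22) + (24, 26). λ = (26 - 22)/(24 - 40) ≡ 4/43 mod 59. 43⁻¹ ≡ 11 (mod 59), so λ ≡ 44.
  x = λ² - 40 - 24 = 1936 - 64 ≡ 43; y = λ·(40 - 43) - 22 ≡ 23. → (43, 23)

(43, 23)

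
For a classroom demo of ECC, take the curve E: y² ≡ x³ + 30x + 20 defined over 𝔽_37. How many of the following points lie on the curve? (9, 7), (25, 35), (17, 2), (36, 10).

(9, 7): 7² ≡ 12, rhs ≡ 20 → off.
(25, 35): 35² ≡ 4, rhs ≡ 4 → on.
(17, 2): 2² ≡ 4, rhs ≡ 4 → on.
(36, 10): 10² ≡ 26, rhs ≡ 26 → on.

3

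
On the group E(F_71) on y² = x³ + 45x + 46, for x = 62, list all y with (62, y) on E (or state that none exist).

30, 41

x³ + 45x + 46 = 241164 ≡ 48 (mod 71).
Square roots of 48 mod 71: 30 and 41 (since 30² = 900 ≡ 48).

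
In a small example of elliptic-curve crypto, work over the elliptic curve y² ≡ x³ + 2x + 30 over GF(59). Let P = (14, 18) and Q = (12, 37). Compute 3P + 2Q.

First 3P:
Repeated addition: build up to 3P.
2P: tangent at (14, 18): λ = (3·14² + 2)/(2·18) ≡ 0/36. 36⁻¹ ≡ 41 (mod 59), so λ ≡ 0·41 ≡ 0.
  x = λ² - 14 - 14 = 0 - 28 ≡ 31; y = λ·(14 - 31) - 18 ≡ 41. → (31, 41)
3P: (31, 41) + (14, 18). λ = (18 - 41)/(14 - 31) ≡ 36/42 mod 59. 42⁻¹ ≡ 52 (mod 59) since 42·52 = 2184 ≡ 1, so λ ≡ 43.
  x = λ² - 31 - 14 = 1849 - 45 ≡ 34; y = λ·(31 - 34) - 41 ≡ 7. → (34, 7)
3P = (34, 7).
Next 2Q:
Repeated addition: build up to 2Q.
2Q: tangent at (12, 37): λ = (3·12² + 2)/(2·37) ≡ 21/15. 15⁻¹ ≡ 4 (mod 59), so λ ≡ 21·4 ≡ 25.
  x = λ² - 12 - 12 = 625 - 24 ≡ 11; y = λ·(12 - 11) - 37 ≡ 47. → (11, 47)
2Q = (11, 47).
Finally 3P + 2Q:
(34, 7) + (11, 47). λ = (47 - 7)/(11 - 34) ≡ 40/36 mod 59. 36⁻¹ ≡ 41 (mod 59) since 36·41 = 1476 ≡ 1, so λ ≡ 47.
  x = λ² - 34 - 11 = 2209 - 45 ≡ 40; y = λ·(34 - 40) - 7 ≡ 6. → (40, 6)

(40, 6)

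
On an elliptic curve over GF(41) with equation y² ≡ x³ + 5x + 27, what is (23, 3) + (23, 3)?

(18, 39)

tangent at (23, 3): λ = (3·23² + 5)/(2·3) ≡ 34/6. 6⁻¹ ≡ 7 (mod 41), so λ ≡ 34·7 ≡ 33.
  x = λ² - 23 - 23 = 1089 - 46 ≡ 18; y = λ·(23 - 18) - 3 ≡ 39. → (18, 39)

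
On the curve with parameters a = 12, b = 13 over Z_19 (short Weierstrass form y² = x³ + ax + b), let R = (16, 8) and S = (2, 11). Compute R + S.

(12, 2)

(16, 8) + (2, 11). λ = (11 - 8)/(2 - 16) ≡ 3/5 mod 19. 5⁻¹ ≡ 4 (mod 19) since 5·4 = 20 ≡ 1, so λ ≡ 12.
  x = λ² - 16 - 2 = 144 - 18 ≡ 12; y = λ·(16 - 12) - 8 ≡ 2. → (12, 2)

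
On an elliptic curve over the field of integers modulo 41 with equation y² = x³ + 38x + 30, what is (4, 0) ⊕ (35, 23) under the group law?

(4, 0) + (35, 23). λ = (23 - 0)/(35 - 4) ≡ 23/31 mod 41. 31⁻¹ ≡ 4 (mod 41), so λ ≡ 10.
  x = λ² - 4 - 35 = 100 - 39 ≡ 20; y = λ·(4 - 20) - 0 ≡ 4. → (20, 4)

(20, 4)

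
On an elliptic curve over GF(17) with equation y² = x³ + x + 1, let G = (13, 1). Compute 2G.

tangent at (13, 1): λ = (3·13² + 1)/(2·1) ≡ 15/2. 2⁻¹ ≡ 9 (mod 17), so λ ≡ 15·9 ≡ 16.
  x = λ² - 13 - 13 = 256 - 26 ≡ 9; y = λ·(13 - 9) - 1 ≡ 12. → (9, 12)

(9, 12)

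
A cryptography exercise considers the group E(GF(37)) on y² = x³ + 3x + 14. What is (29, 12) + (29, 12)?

tangent at (29, 12): λ = (3·29² + 3)/(2·12) ≡ 10/24. 24⁻¹ ≡ 17 (mod 37) since 24·17 = 408 ≡ 1, so λ ≡ 10·17 ≡ 22.
  x = λ² - 29 - 29 = 484 - 58 ≡ 19; y = λ·(29 - 19) - 12 ≡ 23. → (19, 23)

(19, 23)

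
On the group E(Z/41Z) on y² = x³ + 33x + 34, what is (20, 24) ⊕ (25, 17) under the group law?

(16, 36)

(20, 24) + (25, 17). λ = (17 - 24)/(25 - 20) ≡ 34/5 mod 41. 5⁻¹ ≡ 33 (mod 41), so λ ≡ 15.
  x = λ² - 20 - 25 = 225 - 45 ≡ 16; y = λ·(20 - 16) - 24 ≡ 36. → (16, 36)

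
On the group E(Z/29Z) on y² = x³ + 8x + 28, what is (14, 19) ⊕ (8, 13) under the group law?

(8, 16)

(14, 19) + (8, 13). λ = (13 - 19)/(8 - 14) ≡ 23/23 mod 29. 23⁻¹ ≡ 24 (mod 29), so λ ≡ 1.
  x = λ² - 14 - 8 = 1 - 22 ≡ 8; y = λ·(14 - 8) - 19 ≡ 16. → (8, 16)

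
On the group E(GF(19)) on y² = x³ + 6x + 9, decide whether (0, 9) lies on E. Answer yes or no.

y² = 9² ≡ 5; x³ + 6x + 9 = 9 ≡ 9 (mod 19). 5 ≠ 9.

no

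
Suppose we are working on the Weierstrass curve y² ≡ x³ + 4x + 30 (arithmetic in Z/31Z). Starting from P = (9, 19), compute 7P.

Double-and-add on 7 = (111)₂. Start with P = (9, 19) for the leading 1-bit.
double: tangent at (9, 19): λ = (3·9² + 4)/(2·19) ≡ 30/7. 7⁻¹ ≡ 9 (mod 31) since 7·9 = 63 ≡ 1, so λ ≡ 30·9 ≡ 22.
  x = λ² - 9 - 9 = 484 - 18 ≡ 1; y = λ·(9 - 1) - 19 ≡ 2. → (1, 2)
add P: (1, 2) + (9, 19). λ = (19 - 2)/(9 - 1) ≡ 17/8 mod 31. 8⁻¹ ≡ 4 (mod 31), so λ ≡ 6.
  x = λ² - 1 - 9 = 36 - 10 ≡ 26; y = λ·(1 - 26) - 2 ≡ 3. → (26, 3)
double: tangent at (26, 3): λ = (3·26² + 4)/(2·3) ≡ 17/6. 6⁻¹ ≡ 26 (mod 31), so λ ≡ 17·26 ≡ 8.
  x = λ² - 26 - 26 = 64 - 52 ≡ 12; y = λ·(26 - 12) - 3 ≡ 16. → (12, 16)
add P: (12, 16) + (9, 19). λ = (19 - 16)/(9 - 12) ≡ 3/28 mod 31. 28⁻¹ ≡ 10 (mod 31), so λ ≡ 30.
  x = λ² - 12 - 9 = 900 - 21 ≡ 11; y = λ·(12 - 11) - 16 ≡ 14. → (11, 14)

(11, 14)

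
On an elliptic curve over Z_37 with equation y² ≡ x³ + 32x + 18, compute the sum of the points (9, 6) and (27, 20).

(8, 3)

(9, 6) + (27, 20). λ = (20 - 6)/(27 - 9) ≡ 14/18 mod 37. 18⁻¹ ≡ 35 (mod 37), so λ ≡ 9.
  x = λ² - 9 - 27 = 81 - 36 ≡ 8; y = λ·(9 - 8) - 6 ≡ 3. → (8, 3)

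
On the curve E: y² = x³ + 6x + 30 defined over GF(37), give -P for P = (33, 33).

-(33, 33) = (33, -33 mod 37) = (33, 4).

(33, 4)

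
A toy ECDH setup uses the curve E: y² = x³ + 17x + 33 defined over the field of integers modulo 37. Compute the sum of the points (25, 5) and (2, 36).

(25, 5) + (2, 36). λ = (36 - 5)/(2 - 25) ≡ 31/14 mod 37. 14⁻¹ ≡ 8 (mod 37), so λ ≡ 26.
  x = λ² - 25 - 2 = 676 - 27 ≡ 20; y = λ·(25 - 20) - 5 ≡ 14. → (20, 14)

(20, 14)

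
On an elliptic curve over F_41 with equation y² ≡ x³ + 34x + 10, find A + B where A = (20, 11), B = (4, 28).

(9, 26)

(20, 11) + (4, 28). λ = (28 - 11)/(4 - 20) ≡ 17/25 mod 41. 25⁻¹ ≡ 23 (mod 41) since 25·23 = 575 ≡ 1, so λ ≡ 22.
  x = λ² - 20 - 4 = 484 - 24 ≡ 9; y = λ·(20 - 9) - 11 ≡ 26. → (9, 26)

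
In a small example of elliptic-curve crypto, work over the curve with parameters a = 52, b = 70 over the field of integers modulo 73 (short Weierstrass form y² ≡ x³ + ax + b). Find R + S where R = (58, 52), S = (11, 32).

(58, 52) + (11, 32). λ = (32 - 52)/(11 - 58) ≡ 53/26 mod 73. 26⁻¹ ≡ 59 (mod 73), so λ ≡ 61.
  x = λ² - 58 - 11 = 3721 - 69 ≡ 2; y = λ·(58 - 2) - 52 ≡ 6. → (2, 6)

(2, 6)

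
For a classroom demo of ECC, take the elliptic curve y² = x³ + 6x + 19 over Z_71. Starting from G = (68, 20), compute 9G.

(58, 4)

Repeated addition: build up to 9G.
2G: tangent at (68, 20): λ = (3·68² + 6)/(2·20) ≡ 33/40. 40⁻¹ ≡ 16 (mod 71), so λ ≡ 33·16 ≡ 31.
  x = λ² - 68 - 68 = 961 - 136 ≡ 44; y = λ·(68 - 44) - 20 ≡ 14. → (44, 14)
3G: (44, 14) + (68, 20). λ = (20 - 14)/(68 - 44) ≡ 6/24 mod 71. 24⁻¹ ≡ 3 (mod 71), so λ ≡ 18.
  x = λ² - 44 - 68 = 324 - 112 ≡ 70; y = λ·(44 - 70) - 14 ≡ 15. → (70, 15)
4G: (70, 15) + (68, 20). λ = (20 - 15)/(68 - 70) ≡ 5/69 mod 71. 69⁻¹ ≡ 35 (mod 71) since 69·35 = 2415 ≡ 1, so λ ≡ 33.
  x = λ² - 70 - 68 = 1089 - 138 ≡ 28; y = λ·(70 - 28) - 15 ≡ 22. → (28, 22)
5G: (28, 22) + (68, 20). λ = (20 - 22)/(68 - 28) ≡ 69/40 mod 71. 40⁻¹ ≡ 16 (mod 71), so λ ≡ 39.
  x = λ² - 28 - 68 = 1521 - 96 ≡ 5; y = λ·(28 - 5) - 22 ≡ 23. → (5, 23)
6G: (5, 23) + (68, 20). λ = (20 - 23)/(68 - 5) ≡ 68/63 mod 71. 63⁻¹ ≡ 62 (mod 71) since 63·62 = 3906 ≡ 1, so λ ≡ 27.
  x = λ² - 5 - 68 = 729 - 73 ≡ 17; y = λ·(5 - 17) - 23 ≡ 8. → (17, 8)
7G: (17, 8) + (68, 20). λ = (20 - 8)/(68 - 17) ≡ 12/51 mod 71. 51⁻¹ ≡ 39 (mod 71), so λ ≡ 42.
  x = λ² - 17 - 68 = 1764 - 85 ≡ 46; y = λ·(17 - 46) - 8 ≡ 52. → (46, 52)
8G: (46, 52) + (68, 20). λ = (20 - 52)/(68 - 46) ≡ 39/22 mod 71. 22⁻¹ ≡ 42 (mod 71), so λ ≡ 5.
  x = λ² - 46 - 68 = 25 - 114 ≡ 53; y = λ·(46 - 53) - 52 ≡ 55. → (53, 55)
9G: (53, 55) + (68, 20). λ = (20 - 55)/(68 - 53) ≡ 36/15 mod 71. 15⁻¹ ≡ 19 (mod 71), so λ ≡ 45.
  x = λ² - 53 - 68 = 2025 - 121 ≡ 58; y = λ·(53 - 58) - 55 ≡ 4. → (58, 4)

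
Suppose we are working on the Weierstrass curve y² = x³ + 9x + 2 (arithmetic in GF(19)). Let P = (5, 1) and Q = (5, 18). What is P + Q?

The two points share x = 5 and their y-coordinates satisfy 1 + 18 ≡ 0 (mod 19), so they are inverses. Their sum is 𝒪.

O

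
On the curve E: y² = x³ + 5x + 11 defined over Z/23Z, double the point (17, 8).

tangent at (17, 8): λ = (3·17² + 5)/(2·8) ≡ 21/16. 16⁻¹ ≡ 13 (mod 23), so λ ≡ 21·13 ≡ 20.
  x = λ² - 17 - 17 = 400 - 34 ≡ 21; y = λ·(17 - 21) - 8 ≡ 4. → (21, 4)

(21, 4)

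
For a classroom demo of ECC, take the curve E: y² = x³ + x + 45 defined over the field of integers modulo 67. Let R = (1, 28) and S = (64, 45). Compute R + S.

(1, 28) + (64, 45). λ = (45 - 28)/(64 - 1) ≡ 17/63 mod 67. 63⁻¹ ≡ 50 (mod 67), so λ ≡ 46.
  x = λ² - 1 - 64 = 2116 - 65 ≡ 41; y = λ·(1 - 41) - 28 ≡ 8. → (41, 8)

(41, 8)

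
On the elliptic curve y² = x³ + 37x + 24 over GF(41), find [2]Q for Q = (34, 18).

(30, 7)

tangent at (34, 18): λ = (3·34² + 37)/(2·18) ≡ 20/36. 36⁻¹ ≡ 8 (mod 41) since 36·8 = 288 ≡ 1, so λ ≡ 20·8 ≡ 37.
  x = λ² - 34 - 34 = 1369 - 68 ≡ 30; y = λ·(34 - 30) - 18 ≡ 7. → (30, 7)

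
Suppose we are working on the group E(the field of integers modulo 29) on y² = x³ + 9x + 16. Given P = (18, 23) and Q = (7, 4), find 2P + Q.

(12, 5)

First 2P:
Repeated addition: build up to 2P.
2P: tangent at (18, 23): λ = (3·18² + 9)/(2·23) ≡ 24/17. 17⁻¹ ≡ 12 (mod 29) since 17·12 = 204 ≡ 1, so λ ≡ 24·12 ≡ 27.
  x = λ² - 18 - 18 = 729 - 36 ≡ 26; y = λ·(18 - 26) - 23 ≡ 22. → (26, 22)
2P = (26, 22).
Finally 2P + Q:
(26, 22) + (7, 4). λ = (4 - 22)/(7 - 26) ≡ 11/10 mod 29. 10⁻¹ ≡ 3 (mod 29), so λ ≡ 4.
  x = λ² - 26 - 7 = 16 - 33 ≡ 12; y = λ·(26 - 12) - 22 ≡ 5. → (12, 5)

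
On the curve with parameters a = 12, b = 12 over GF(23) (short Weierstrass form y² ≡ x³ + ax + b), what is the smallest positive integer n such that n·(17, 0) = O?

2

2P: (17, 0) + (17, 0): same x and y₁ ≡ -y₂, so the sum is O.
2P = O, so the order is 2.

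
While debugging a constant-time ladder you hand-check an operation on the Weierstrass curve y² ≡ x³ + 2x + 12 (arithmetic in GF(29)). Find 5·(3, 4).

Write Q = (3, 4).
Repeated addition: build up to 5Q.
2Q: tangent at (3, 4): λ = (3·3² + 2)/(2·4) ≡ 0/8. 8⁻¹ ≡ 11 (mod 29), so λ ≡ 0·11 ≡ 0.
  x = λ² - 3 - 3 = 0 - 6 ≡ 23; y = λ·(3 - 23) - 4 ≡ 25. → (23, 25)
3Q: (23, 25) + (3, 4). λ = (4 - 25)/(3 - 23) ≡ 8/9 mod 29. 9⁻¹ ≡ 13 (mod 29), so λ ≡ 17.
  x = λ² - 23 - 3 = 289 - 26 ≡ 2; y = λ·(23 - 2) - 25 ≡ 13. → (2, 13)
4Q: (2, 13) + (3, 4). λ = (4 - 13)/(3 - 2) ≡ 20/1 mod 29. 1⁻¹ ≡ 1 (mod 29), so λ ≡ 20.
  x = λ² - 2 - 3 = 400 - 5 ≡ 18; y = λ·(2 - 18) - 13 ≡ 15. → (18, 15)
5Q: (18, 15) + (3, 4). λ = (4 - 15)/(3 - 18) ≡ 18/14 mod 29. 14⁻¹ ≡ 27 (mod 29) since 14·27 = 378 ≡ 1, so λ ≡ 22.
  x = λ² - 18 - 3 = 484 - 21 ≡ 28; y = λ·(18 - 28) - 15 ≡ 26. → (28, 26)

(28, 26)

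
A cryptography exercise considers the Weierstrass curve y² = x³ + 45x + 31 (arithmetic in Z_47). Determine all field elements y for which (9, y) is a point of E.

x³ + 45x + 31 = 1165 ≡ 37 (mod 47).
Square roots of 37 mod 47: 15 and 32 (since 15² = 225 ≡ 37).

15, 32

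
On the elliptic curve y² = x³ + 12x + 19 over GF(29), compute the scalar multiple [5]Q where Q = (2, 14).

(20, 9)

Double-and-add on 5 = (101)₂. Start with Q = (2, 14) for the leading 1-bit.
double: tangent at (2, 14): λ = (3·2² + 12)/(2·14) ≡ 24/28. 28⁻¹ ≡ 28 (mod 29), so λ ≡ 24·28 ≡ 5.
  x = λ² - 2 - 2 = 25 - 4 ≡ 21; y = λ·(2 - 21) - 14 ≡ 7. → (21, 7)
double: tangent at (21, 7): λ = (3·21² + 12)/(2·7) ≡ 1/14. 14⁻¹ ≡ 27 (mod 29) since 14·27 = 378 ≡ 1, so λ ≡ 1·27 ≡ 27.
  x = λ² - 21 - 21 = 729 - 42 ≡ 20; y = λ·(21 - 20) - 7 ≡ 20. → (20, 20)
add Q: (20, 20) + (2, 14). λ = (14 - 20)/(2 - 20) ≡ 23/11 mod 29. 11⁻¹ ≡ 8 (mod 29) since 11·8 = 88 ≡ 1, so λ ≡ 10.
  x = λ² - 20 - 2 = 100 - 22 ≡ 20; y = λ·(20 - 20) - 20 ≡ 9. → (20, 9)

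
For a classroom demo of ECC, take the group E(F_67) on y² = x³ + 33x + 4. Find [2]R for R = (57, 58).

tangent at (57, 58): λ = (3·57² + 33)/(2·58) ≡ 65/49. 49⁻¹ ≡ 26 (mod 67), so λ ≡ 65·26 ≡ 15.
  x = λ² - 57 - 57 = 225 - 114 ≡ 44; y = λ·(57 - 44) - 58 ≡ 3. → (44, 3)

(44, 3)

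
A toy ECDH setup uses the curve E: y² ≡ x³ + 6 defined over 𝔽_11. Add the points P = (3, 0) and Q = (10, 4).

(3, 0) + (10, 4). λ = (4 - 0)/(10 - 3) ≡ 4/7 mod 11. 7⁻¹ ≡ 8 (mod 11) since 7·8 = 56 ≡ 1, so λ ≡ 10.
  x = λ² - 3 - 10 = 100 - 13 ≡ 10; y = λ·(3 - 10) - 0 ≡ 7. → (10, 7)

(10, 7)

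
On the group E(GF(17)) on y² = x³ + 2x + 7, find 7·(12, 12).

(12, 12)

Write P = (12, 12).
Repeated addition: build up to 7P.
2P: tangent at (12, 12): λ = (3·12² + 2)/(2·12) ≡ 9/7. 7⁻¹ ≡ 5 (mod 17), so λ ≡ 9·5 ≡ 11.
  x = λ² - 12 - 12 = 121 - 24 ≡ 12; y = λ·(12 - 12) - 12 ≡ 5. → (12, 5)
3P: (12, 5) + (12, 12): same x and y₁ ≡ -y₂, so the sum is 𝒪.
4P: 𝒪 + (12, 12) = (12, 12) (identity).
5P: tangent at (12, 12): λ = (3·12² + 2)/(2·12) ≡ 9/7. 7⁻¹ ≡ 5 (mod 17), so λ ≡ 9·5 ≡ 11.
  x = λ² - 12 - 12 = 121 - 24 ≡ 12; y = λ·(12 - 12) - 12 ≡ 5. → (12, 5)
6P: (12, 5) + (12, 12): same x and y₁ ≡ -y₂, so the sum is 𝒪.
7P: 𝒪 + (12, 12) = (12, 12) (identity).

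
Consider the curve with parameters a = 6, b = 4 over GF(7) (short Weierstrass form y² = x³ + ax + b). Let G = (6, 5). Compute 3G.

Repeated addition: build up to 3G.
2G: tangent at (6, 5): λ = (3·6² + 6)/(2·5) ≡ 2/3. 3⁻¹ ≡ 5 (mod 7) since 3·5 = 15 ≡ 1, so λ ≡ 2·5 ≡ 3.
  x = λ² - 6 - 6 = 9 - 12 ≡ 4; y = λ·(6 - 4) - 5 ≡ 1. → (4, 1)
3G: (4, 1) + (6, 5). λ = (5 - 1)/(6 - 4) ≡ 4/2 mod 7. 2⁻¹ ≡ 4 (mod 7), so λ ≡ 2.
  x = λ² - 4 - 6 = 4 - 10 ≡ 1; y = λ·(4 - 1) - 1 ≡ 5. → (1, 5)

(1, 5)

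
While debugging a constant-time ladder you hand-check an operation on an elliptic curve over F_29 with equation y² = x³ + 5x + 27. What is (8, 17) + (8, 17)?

(4, 13)

tangent at (8, 17): λ = (3·8² + 5)/(2·17) ≡ 23/5. 5⁻¹ ≡ 6 (mod 29) since 5·6 = 30 ≡ 1, so λ ≡ 23·6 ≡ 22.
  x = λ² - 8 - 8 = 484 - 16 ≡ 4; y = λ·(8 - 4) - 17 ≡ 13. → (4, 13)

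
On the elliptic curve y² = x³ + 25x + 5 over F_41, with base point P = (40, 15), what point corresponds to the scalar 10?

(20, 31)

Double-and-add on 10 = (1010)₂. Start with P = (40, 15) for the leading 1-bit.
double: tangent at (40, 15): λ = (3·40² + 25)/(2·15) ≡ 28/30. 30⁻¹ ≡ 26 (mod 41), so λ ≡ 28·26 ≡ 31.
  x = λ² - 40 - 40 = 961 - 80 ≡ 20; y = λ·(40 - 20) - 15 ≡ 31. → (20, 31)
double: tangent at (20, 31): λ = (3·20² + 25)/(2·31) ≡ 36/21. 21⁻¹ ≡ 2 (mod 41), so λ ≡ 36·2 ≡ 31.
  x = λ² - 20 - 20 = 961 - 40 ≡ 19; y = λ·(20 - 19) - 31 ≡ 0. → (19, 0)
add P: (19, 0) + (40, 15). λ = (15 - 0)/(40 - 19) ≡ 15/21 mod 41. 21⁻¹ ≡ 2 (mod 41), so λ ≡ 30.
  x = λ² - 19 - 40 = 900 - 59 ≡ 21; y = λ·(19 - 21) - 0 ≡ 22. → (21, 22)
double: tangent at (21, 22): λ = (3·21² + 25)/(2·22) ≡ 36/3. 3⁻¹ ≡ 14 (mod 41) since 3·14 = 42 ≡ 1, so λ ≡ 36·14 ≡ 12.
  x = λ² - 21 - 21 = 144 - 42 ≡ 20; y = λ·(21 - 20) - 22 ≡ 31. → (20, 31)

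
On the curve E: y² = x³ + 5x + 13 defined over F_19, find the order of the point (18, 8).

7

2P: tangent at (18, 8): λ = (3·18² + 5)/(2·8) ≡ 8/16. 16⁻¹ ≡ 6 (mod 19), so λ ≡ 8·6 ≡ 10.
  x = λ² - 18 - 18 = 100 - 36 ≡ 7; y = λ·(18 - 7) - 8 ≡ 7. → (7, 7)
3P: (7, 7) + (18, 8). λ = (8 - 7)/(18 - 7) ≡ 1/11 mod 19. 11⁻¹ ≡ 7 (mod 19) since 11·7 = 77 ≡ 1, so λ ≡ 7.
  x = λ² - 7 - 18 = 49 - 25 ≡ 5; y = λ·(7 - 5) - 7 ≡ 7. → (5, 7)
4P: (5, 7) + (18, 8). λ = (8 - 7)/(18 - 5) ≡ 1/13 mod 19. 13⁻¹ ≡ 3 (mod 19), so λ ≡ 3.
  x = λ² - 5 - 18 = 9 - 23 ≡ 5; y = λ·(5 - 5) - 7 ≡ 12. → (5, 12)
5P: (5, 12) + (18, 8). λ = (8 - 12)/(18 - 5) ≡ 15/13 mod 19. 13⁻¹ ≡ 3 (mod 19) since 13·3 = 39 ≡ 1, so λ ≡ 7.
  x = λ² - 5 - 18 = 49 - 23 ≡ 7; y = λ·(5 - 7) - 12 ≡ 12. → (7, 12)
6P: (7, 12) + (18, 8). λ = (8 - 12)/(18 - 7) ≡ 15/11 mod 19. 11⁻¹ ≡ 7 (mod 19) since 11·7 = 77 ≡ 1, so λ ≡ 10.
  x = λ² - 7 - 18 = 100 - 25 ≡ 18; y = λ·(7 - 18) - 12 ≡ 11. → (18, 11)
7P: (18, 11) + (18, 8): same x and y₁ ≡ -y₂, so the sum is 𝒪.
7P = 𝒪, so the order is 7.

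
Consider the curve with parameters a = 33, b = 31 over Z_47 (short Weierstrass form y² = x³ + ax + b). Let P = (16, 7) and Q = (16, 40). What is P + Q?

O

The two points share x = 16 and their y-coordinates satisfy 7 + 40 ≡ 0 (mod 47), so they are inverses. Their sum is O.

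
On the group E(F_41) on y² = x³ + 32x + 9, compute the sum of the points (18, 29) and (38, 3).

(24, 28)

(18, 29) + (38, 3). λ = (3 - 29)/(38 - 18) ≡ 15/20 mod 41. 20⁻¹ ≡ 39 (mod 41), so λ ≡ 11.
  x = λ² - 18 - 38 = 121 - 56 ≡ 24; y = λ·(18 - 24) - 29 ≡ 28. → (24, 28)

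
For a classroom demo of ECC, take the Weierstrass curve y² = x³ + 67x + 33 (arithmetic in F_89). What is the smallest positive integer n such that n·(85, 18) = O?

2P: tangent at (85, 18): λ = (3·85² + 67)/(2·18) ≡ 26/36. 36⁻¹ ≡ 47 (mod 89) since 36·47 = 1692 ≡ 1, so λ ≡ 26·47 ≡ 65.
  x = λ² - 85 - 85 = 4225 - 170 ≡ 50; y = λ·(85 - 50) - 18 ≡ 32. → (50, 32)
3P: (50, 32) + (85, 18). λ = (18 - 32)/(85 - 50) ≡ 75/35 mod 89. 35⁻¹ ≡ 28 (mod 89) since 35·28 = 980 ≡ 1, so λ ≡ 53.
  x = λ² - 50 - 85 = 2809 - 135 ≡ 4; y = λ·(50 - 4) - 32 ≡ 3. → (4, 3)
4P: (4, 3) + (85, 18). λ = (18 - 3)/(85 - 4) ≡ 15/81 mod 89. 81⁻¹ ≡ 11 (mod 89), so λ ≡ 76.
  x = λ² - 4 - 85 = 5776 - 89 ≡ 80; y = λ·(4 - 80) - 3 ≡ 6. → (80, 6)
5P: (80, 6) + (85, 18). λ = (18 - 6)/(85 - 80) ≡ 12/5 mod 89. 5⁻¹ ≡ 18 (mod 89) since 5·18 = 90 ≡ 1, so λ ≡ 38.
  x = λ² - 80 - 85 = 1444 - 165 ≡ 33; y = λ·(80 - 33) - 6 ≡ 0. → (33, 0)
6P: (33, 0) + (85, 18). λ = (18 - 0)/(85 - 33) ≡ 18/52 mod 89. 52⁻¹ ≡ 12 (mod 89) since 52·12 = 624 ≡ 1, so λ ≡ 38.
  x = λ² - 33 - 85 = 1444 - 118 ≡ 80; y = λ·(33 - 80) - 0 ≡ 83. → (80, 83)
7P: (80, 83) + (85, 18). λ = (18 - 83)/(85 - 80) ≡ 24/5 mod 89. 5⁻¹ ≡ 18 (mod 89) since 5·18 = 90 ≡ 1, so λ ≡ 76.
  x = λ² - 80 - 85 = 5776 - 165 ≡ 4; y = λ·(80 - 4) - 83 ≡ 86. → (4, 86)
8P: (4, 86) + (85, 18). λ = (18 - 86)/(85 - 4) ≡ 21/81 mod 89. 81⁻¹ ≡ 11 (mod 89), so λ ≡ 53.
  x = λ² - 4 - 85 = 2809 - 89 ≡ 50; y = λ·(4 - 50) - 86 ≡ 57. → (50, 57)
9P: (50, 57) + (85, 18). λ = (18 - 57)/(85 - 50) ≡ 50/35 mod 89. 35⁻¹ ≡ 28 (mod 89), so λ ≡ 65.
  x = λ² - 50 - 85 = 4225 - 135 ≡ 85; y = λ·(50 - 85) - 57 ≡ 71. → (85, 71)
10P: (85, 71) + (85, 18): same x and y₁ ≡ -y₂, so the sum is O.
10P = O, so the order is 10.

10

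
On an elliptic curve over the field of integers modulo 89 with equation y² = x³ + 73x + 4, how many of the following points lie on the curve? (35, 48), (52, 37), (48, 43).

(35, 48): 48² ≡ 79, rhs ≡ 44 → off.
(52, 37): 37² ≡ 34, rhs ≡ 50 → off.
(48, 43): 43² ≡ 69, rhs ≡ 2 → off.

0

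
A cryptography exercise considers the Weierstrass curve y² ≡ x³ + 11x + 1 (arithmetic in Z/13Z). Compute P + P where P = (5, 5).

(0, 12)

tangent at (5, 5): λ = (3·5² + 11)/(2·5) ≡ 8/10. 10⁻¹ ≡ 4 (mod 13), so λ ≡ 8·4 ≡ 6.
  x = λ² - 5 - 5 = 36 - 10 ≡ 0; y = λ·(5 - 0) - 5 ≡ 12. → (0, 12)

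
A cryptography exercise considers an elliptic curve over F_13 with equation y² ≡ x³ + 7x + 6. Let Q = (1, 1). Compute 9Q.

Repeated addition: build up to 9Q.
2Q: tangent at (1, 1): λ = (3·1² + 7)/(2·1) ≡ 10/2. 2⁻¹ ≡ 7 (mod 13), so λ ≡ 10·7 ≡ 5.
  x = λ² - 1 - 1 = 25 - 2 ≡ 10; y = λ·(1 - 10) - 1 ≡ 6. → (10, 6)
3Q: (10, 6) + (1, 1). λ = (1 - 6)/(1 - 10) ≡ 8/4 mod 13. 4⁻¹ ≡ 10 (mod 13), so λ ≡ 2.
  x = λ² - 10 - 1 = 4 - 11 ≡ 6; y = λ·(10 - 6) - 6 ≡ 2. → (6, 2)
4Q: (6, 2) + (1, 1). λ = (1 - 2)/(1 - 6) ≡ 12/8 mod 13. 8⁻¹ ≡ 5 (mod 13), so λ ≡ 8.
  x = λ² - 6 - 1 = 64 - 7 ≡ 5; y = λ·(6 - 5) - 2 ≡ 6. → (5, 6)
5Q: (5, 6) + (1, 1). λ = (1 - 6)/(1 - 5) ≡ 8/9 mod 13. 9⁻¹ ≡ 3 (mod 13), so λ ≡ 11.
  x = λ² - 5 - 1 = 121 - 6 ≡ 11; y = λ·(5 - 11) - 6 ≡ 6. → (11, 6)
6Q: (11, 6) + (1, 1). λ = (1 - 6)/(1 - 11) ≡ 8/3 mod 13. 3⁻¹ ≡ 9 (mod 13), so λ ≡ 7.
  x = λ² - 11 - 1 = 49 - 12 ≡ 11; y = λ·(11 - 11) - 6 ≡ 7. → (11, 7)
7Q: (11, 7) + (1, 1). λ = (1 - 7)/(1 - 11) ≡ 7/3 mod 13. 3⁻¹ ≡ 9 (mod 13) since 3·9 = 27 ≡ 1, so λ ≡ 11.
  x = λ² - 11 - 1 = 121 - 12 ≡ 5; y = λ·(11 - 5) - 7 ≡ 7. → (5, 7)
8Q: (5, 7) + (1, 1). λ = (1 - 7)/(1 - 5) ≡ 7/9 mod 13. 9⁻¹ ≡ 3 (mod 13) since 9·3 = 27 ≡ 1, so λ ≡ 8.
  x = λ² - 5 - 1 = 64 - 6 ≡ 6; y = λ·(5 - 6) - 7 ≡ 11. → (6, 11)
9Q: (6, 11) + (1, 1). λ = (1 - 11)/(1 - 6) ≡ 3/8 mod 13. 8⁻¹ ≡ 5 (mod 13), so λ ≡ 2.
  x = λ² - 6 - 1 = 4 - 7 ≡ 10; y = λ·(6 - 10) - 11 ≡ 7. → (10, 7)

(10, 7)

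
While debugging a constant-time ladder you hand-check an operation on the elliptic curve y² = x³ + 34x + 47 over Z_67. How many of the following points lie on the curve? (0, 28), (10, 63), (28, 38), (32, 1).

(0, 28): 28² ≡ 47, rhs ≡ 47 → on.
(10, 63): 63² ≡ 16, rhs ≡ 47 → off.
(28, 38): 38² ≡ 37, rhs ≡ 37 → on.
(32, 1): 1² ≡ 1, rhs ≡ 1 → on.

3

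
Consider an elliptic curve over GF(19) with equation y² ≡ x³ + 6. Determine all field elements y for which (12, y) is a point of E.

x³ + 0x + 6 = 1734 ≡ 5 (mod 19).
Square roots of 5 mod 19: 9 and 10 (since 9² = 81 ≡ 5).

9, 10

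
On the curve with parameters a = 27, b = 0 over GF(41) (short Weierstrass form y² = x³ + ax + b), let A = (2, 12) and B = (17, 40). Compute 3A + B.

(22, 34)

First 3A:
Repeated addition: build up to 3A.
2A: tangent at (2, 12): λ = (3·2² + 27)/(2·12) ≡ 39/24. 24⁻¹ ≡ 12 (mod 41), so λ ≡ 39·12 ≡ 17.
  x = λ² - 2 - 2 = 289 - 4 ≡ 39; y = λ·(2 - 39) - 12 ≡ 15. → (39, 15)
3A: (39, 15) + (2, 12). λ = (12 - 15)/(2 - 39) ≡ 38/4 mod 41. 4⁻¹ ≡ 31 (mod 41) since 4·31 = 124 ≡ 1, so λ ≡ 30.
  x = λ² - 39 - 2 = 900 - 41 ≡ 39; y = λ·(39 - 39) - 15 ≡ 26. → (39, 26)
3A = (39, 26).
Finally 3A + B:
(39, 26) + (17, 40). λ = (40 - 26)/(17 - 39) ≡ 14/19 mod 41. 19⁻¹ ≡ 13 (mod 41), so λ ≡ 18.
  x = λ² - 39 - 17 = 324 - 56 ≡ 22; y = λ·(39 - 22) - 26 ≡ 34. → (22, 34)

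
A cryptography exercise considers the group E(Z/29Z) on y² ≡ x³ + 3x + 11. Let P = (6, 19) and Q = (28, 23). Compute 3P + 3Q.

(19, 24)

First 3P:
Repeated addition: build up to 3P.
2P: tangent at (6, 19): λ = (3·6² + 3)/(2·19) ≡ 24/9. 9⁻¹ ≡ 13 (mod 29) since 9·13 = 117 ≡ 1, so λ ≡ 24·13 ≡ 22.
  x = λ² - 6 - 6 = 484 - 12 ≡ 8; y = λ·(6 - 8) - 19 ≡ 24. → (8, 24)
3P: (8, 24) + (6, 19). λ = (19 - 24)/(6 - 8) ≡ 24/27 mod 29. 27⁻¹ ≡ 14 (mod 29), so λ ≡ 17.
  x = λ² - 8 - 6 = 289 - 14 ≡ 14; y = λ·(8 - 14) - 24 ≡ 19. → (14, 19)
3P = (14, 19).
Next 3Q:
Repeated addition: build up to 3Q.
2Q: tangent at (28, 23): λ = (3·28² + 3)/(2·23) ≡ 6/17. 17⁻¹ ≡ 12 (mod 29) since 17·12 = 204 ≡ 1, so λ ≡ 6·12 ≡ 14.
  x = λ² - 28 - 28 = 196 - 56 ≡ 24; y = λ·(28 - 24) - 23 ≡ 4. → (24, 4)
3Q: (24, 4) + (28, 23). λ = (23 - 4)/(28 - 24) ≡ 19/4 mod 29. 4⁻¹ ≡ 22 (mod 29) since 4·22 = 88 ≡ 1, so λ ≡ 12.
  x = λ² - 24 - 28 = 144 - 52 ≡ 5; y = λ·(24 - 5) - 4 ≡ 21. → (5, 21)
3Q = (5, 21).
Finally 3P + 3Q:
(14, 19) + (5, 21). λ = (21 - 19)/(5 - 14) ≡ 2/20 mod 29. 20⁻¹ ≡ 16 (mod 29) since 20·16 = 320 ≡ 1, so λ ≡ 3.
  x = λ² - 14 - 5 = 9 - 19 ≡ 19; y = λ·(14 - 19) - 19 ≡ 24. → (19, 24)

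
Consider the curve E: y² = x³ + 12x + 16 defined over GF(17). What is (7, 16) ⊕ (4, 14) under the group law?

(14, 2)

(7, 16) + (4, 14). λ = (14 - 16)/(4 - 7) ≡ 15/14 mod 17. 14⁻¹ ≡ 11 (mod 17) since 14·11 = 154 ≡ 1, so λ ≡ 12.
  x = λ² - 7 - 4 = 144 - 11 ≡ 14; y = λ·(7 - 14) - 16 ≡ 2. → (14, 2)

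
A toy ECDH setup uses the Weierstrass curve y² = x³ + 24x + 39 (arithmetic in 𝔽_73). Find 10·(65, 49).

Write Q = (65, 49).
Repeated addition: build up to 10Q.
2Q: tangent at (65, 49): λ = (3·65² + 24)/(2·49) ≡ 70/25. 25⁻¹ ≡ 38 (mod 73), so λ ≡ 70·38 ≡ 32.
  x = λ² - 65 - 65 = 1024 - 130 ≡ 18; y = λ·(65 - 18) - 49 ≡ 68. → (18, 68)
3Q: (18, 68) + (65, 49). λ = (49 - 68)/(65 - 18) ≡ 54/47 mod 73. 47⁻¹ ≡ 14 (mod 73) since 47·14 = 658 ≡ 1, so λ ≡ 26.
  x = λ² - 18 - 65 = 676 - 83 ≡ 9; y = λ·(18 - 9) - 68 ≡ 20. → (9, 20)
4Q: (9, 20) + (65, 49). λ = (49 - 20)/(65 - 9) ≡ 29/56 mod 73. 56⁻¹ ≡ 30 (mod 73), so λ ≡ 67.
  x = λ² - 9 - 65 = 4489 - 74 ≡ 35; y = λ·(9 - 35) - 20 ≡ 63. → (35, 63)
5Q: (35, 63) + (65, 49). λ = (49 - 63)/(65 - 35) ≡ 59/30 mod 73. 30⁻¹ ≡ 56 (mod 73), so λ ≡ 19.
  x = λ² - 35 - 65 = 361 - 100 ≡ 42; y = λ·(35 - 42) - 63 ≡ 23. → (42, 23)
6Q: (42, 23) + (65, 49). λ = (49 - 23)/(65 - 42) ≡ 26/23 mod 73. 23⁻¹ ≡ 54 (mod 73), so λ ≡ 17.
  x = λ² - 42 - 65 = 289 - 107 ≡ 36; y = λ·(42 - 36) - 23 ≡ 6. → (36, 6)
7Q: (36, 6) + (65, 49). λ = (49 - 6)/(65 - 36) ≡ 43/29 mod 73. 29⁻¹ ≡ 68 (mod 73) since 29·68 = 1972 ≡ 1, so λ ≡ 4.
  x = λ² - 36 - 65 = 16 - 101 ≡ 61; y = λ·(36 - 61) - 6 ≡ 40. → (61, 40)
8Q: (61, 40) + (65, 49). λ = (49 - 40)/(65 - 61) ≡ 9/4 mod 73. 4⁻¹ ≡ 55 (mod 73) since 4·55 = 220 ≡ 1, so λ ≡ 57.
  x = λ² - 61 - 65 = 3249 - 126 ≡ 57; y = λ·(61 - 57) - 40 ≡ 42. → (57, 42)
9Q: (57, 42) + (65, 49). λ = (49 - 42)/(65 - 57) ≡ 7/8 mod 73. 8⁻¹ ≡ 64 (mod 73), so λ ≡ 10.
  x = λ² - 57 - 65 = 100 - 122 ≡ 51; y = λ·(57 - 51) - 42 ≡ 18. → (51, 18)
10Q: (51, 18) + (65, 49). λ = (49 - 18)/(65 - 51) ≡ 31/14 mod 73. 14⁻¹ ≡ 47 (mod 73), so λ ≡ 70.
  x = λ² - 51 - 65 = 4900 - 116 ≡ 39; y = λ·(51 - 39) - 18 ≡ 19. → (39, 19)

(39, 19)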